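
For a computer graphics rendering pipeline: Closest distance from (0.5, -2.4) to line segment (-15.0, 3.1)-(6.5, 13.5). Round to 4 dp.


Project P onto AB: t = 0.484 (clamped to [0,1])
Closest point on segment: (-4.5951, 8.1331)
Distance: 11.7007

11.7007


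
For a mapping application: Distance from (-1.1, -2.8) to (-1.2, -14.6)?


dx=-0.1, dy=-11.8
d^2 = (-0.1)^2 + (-11.8)^2 = 139.25
d = sqrt(139.25) = 11.8004

11.8004


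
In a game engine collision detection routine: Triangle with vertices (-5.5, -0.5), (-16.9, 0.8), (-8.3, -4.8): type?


Side lengths squared: AB^2=131.65, BC^2=105.32, CA^2=26.33
Sorted: [26.33, 105.32, 131.65]
By sides: Scalene, By angles: Right

Scalene, Right


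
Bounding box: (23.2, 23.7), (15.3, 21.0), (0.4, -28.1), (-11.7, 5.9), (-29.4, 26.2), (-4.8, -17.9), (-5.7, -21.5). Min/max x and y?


x range: [-29.4, 23.2]
y range: [-28.1, 26.2]
Bounding box: (-29.4,-28.1) to (23.2,26.2)

(-29.4,-28.1) to (23.2,26.2)


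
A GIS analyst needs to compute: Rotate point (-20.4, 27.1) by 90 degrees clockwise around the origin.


90° CW: (x,y) -> (y, -x)
(-20.4,27.1) -> (27.1, 20.4)

(27.1, 20.4)


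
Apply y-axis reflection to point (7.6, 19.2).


Reflection over y-axis: (x,y) -> (-x,y)
(7.6, 19.2) -> (-7.6, 19.2)

(-7.6, 19.2)


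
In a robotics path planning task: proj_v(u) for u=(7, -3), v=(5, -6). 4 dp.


u.v = 53, |v| = sqrt(61) = 7.8102
Scalar projection = u.v / |v| = 53 / sqrt(61) = 6.786

6.786


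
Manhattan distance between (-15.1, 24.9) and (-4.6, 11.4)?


|(-15.1)-(-4.6)| + |24.9-11.4| = 10.5 + 13.5 = 24

24


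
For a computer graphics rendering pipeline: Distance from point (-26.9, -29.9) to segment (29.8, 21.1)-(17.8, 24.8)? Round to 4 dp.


Project P onto AB: t = 1 (clamped to [0,1])
Closest point on segment: (17.8, 24.8)
Distance: 70.6412

70.6412


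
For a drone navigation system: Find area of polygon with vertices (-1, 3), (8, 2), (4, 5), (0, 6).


Shoelace sum: ((-1)*2 - 8*3) + (8*5 - 4*2) + (4*6 - 0*5) + (0*3 - (-1)*6)
= 36
Area = |36|/2 = 18

18


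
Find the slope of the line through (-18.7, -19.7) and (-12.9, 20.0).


slope = (y2-y1)/(x2-x1) = (20-(-19.7))/((-12.9)-(-18.7)) = 39.7/5.8 = 6.8448

6.8448


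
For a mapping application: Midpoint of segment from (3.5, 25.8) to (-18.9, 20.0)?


M = ((3.5+(-18.9))/2, (25.8+20)/2)
= (-7.7, 22.9)

(-7.7, 22.9)


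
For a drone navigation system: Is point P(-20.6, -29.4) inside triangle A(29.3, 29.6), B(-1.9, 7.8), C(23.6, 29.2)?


Cross products: AB x AP = 752.98, BC x BP = -548.42, CA x CP = -316.34
All same sign? no

No, outside


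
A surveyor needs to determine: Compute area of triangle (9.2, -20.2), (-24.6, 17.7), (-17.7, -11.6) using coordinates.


Area = |x_A(y_B-y_C) + x_B(y_C-y_A) + x_C(y_A-y_B)|/2
= |269.56 + (-211.56) + 670.83|/2
= 728.83/2 = 364.415

364.415


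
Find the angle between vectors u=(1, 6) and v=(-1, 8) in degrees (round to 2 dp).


u.v = 47, |u| = sqrt(37) = 6.0828, |v| = sqrt(65) = 8.0623
cos(theta) = u.v/(|u||v|) = 47/sqrt(2405) = 0.958386
theta = acos(0.958386) = 16.59 degrees

16.59 degrees


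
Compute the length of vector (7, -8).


|u| = sqrt(7^2 + (-8)^2) = sqrt(113) = 10.6301

10.6301


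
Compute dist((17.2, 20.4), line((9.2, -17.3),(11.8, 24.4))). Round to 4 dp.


|cross product| = 235.58
|line direction| = sqrt(1745.65) = 41.781
Distance = 235.58/sqrt(1745.65) = 5.6385

5.6385


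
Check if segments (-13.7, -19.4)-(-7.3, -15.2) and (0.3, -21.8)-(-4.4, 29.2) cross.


Cross products: d1=702.72, d2=356.58, d3=-74.16, d4=271.98
d1*d2 < 0 and d3*d4 < 0? no

No, they don't intersect


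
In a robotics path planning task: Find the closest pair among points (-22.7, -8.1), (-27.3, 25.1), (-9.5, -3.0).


d(P0,P1) = 33.5172, d(P0,P2) = 14.151, d(P1,P2) = 33.2633
Closest: P0 and P2

Closest pair: (-22.7, -8.1) and (-9.5, -3.0), distance = 14.151


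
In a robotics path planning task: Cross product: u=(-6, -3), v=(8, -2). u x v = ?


u x v = u_x*v_y - u_y*v_x = (-6)*(-2) - (-3)*8
= 12 - (-24) = 36

36


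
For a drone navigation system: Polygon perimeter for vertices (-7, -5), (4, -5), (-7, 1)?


Sides: (-7, -5)->(4, -5): sqrt(121) = 11, (4, -5)->(-7, 1): sqrt(157) = 12.529964, (-7, 1)->(-7, -5): sqrt(36) = 6
Sum = 29.529964
Perimeter = 29.53

29.53


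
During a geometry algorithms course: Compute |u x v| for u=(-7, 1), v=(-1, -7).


|u x v| = |(-7)*(-7) - 1*(-1)|
= |49 - (-1)| = 50

50


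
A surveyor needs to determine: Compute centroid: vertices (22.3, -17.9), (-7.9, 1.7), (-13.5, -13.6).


Centroid = ((x_A+x_B+x_C)/3, (y_A+y_B+y_C)/3)
= ((22.3+(-7.9)+(-13.5))/3, ((-17.9)+1.7+(-13.6))/3)
= (0.3, -9.9333)

(0.3, -9.9333)


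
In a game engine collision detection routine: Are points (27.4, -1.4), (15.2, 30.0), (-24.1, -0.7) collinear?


Cross product: (15.2-27.4)*((-0.7)-(-1.4)) - (30-(-1.4))*((-24.1)-27.4)
= 1608.56

No, not collinear


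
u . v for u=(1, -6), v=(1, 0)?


u . v = u_x*v_x + u_y*v_y = 1*1 + (-6)*0
= 1 + 0 = 1

1


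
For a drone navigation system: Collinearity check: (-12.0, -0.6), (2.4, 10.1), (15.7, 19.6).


Cross product: (2.4-(-12))*(19.6-(-0.6)) - (10.1-(-0.6))*(15.7-(-12))
= -5.51

No, not collinear


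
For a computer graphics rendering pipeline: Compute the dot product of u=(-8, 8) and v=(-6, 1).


u . v = u_x*v_x + u_y*v_y = (-8)*(-6) + 8*1
= 48 + 8 = 56

56


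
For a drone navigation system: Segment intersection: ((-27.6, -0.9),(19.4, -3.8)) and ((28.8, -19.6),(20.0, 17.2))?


Cross products: d1=1910.96, d2=206.88, d3=-715.34, d4=988.74
d1*d2 < 0 and d3*d4 < 0? no

No, they don't intersect


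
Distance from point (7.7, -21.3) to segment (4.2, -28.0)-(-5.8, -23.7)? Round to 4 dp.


Project P onto AB: t = 0 (clamped to [0,1])
Closest point on segment: (4.2, -28)
Distance: 7.5591

7.5591


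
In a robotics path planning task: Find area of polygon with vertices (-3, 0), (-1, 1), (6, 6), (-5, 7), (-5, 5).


Shoelace sum: ((-3)*1 - (-1)*0) + ((-1)*6 - 6*1) + (6*7 - (-5)*6) + ((-5)*5 - (-5)*7) + ((-5)*0 - (-3)*5)
= 82
Area = |82|/2 = 41

41


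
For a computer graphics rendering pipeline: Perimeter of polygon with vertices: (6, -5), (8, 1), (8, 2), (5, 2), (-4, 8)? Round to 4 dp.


Sides: (6, -5)->(8, 1): sqrt(40) = 6.324555, (8, 1)->(8, 2): sqrt(1) = 1, (8, 2)->(5, 2): sqrt(9) = 3, (5, 2)->(-4, 8): sqrt(117) = 10.816654, (-4, 8)->(6, -5): sqrt(269) = 16.401219
Sum = 37.542428
Perimeter = 37.5424

37.5424


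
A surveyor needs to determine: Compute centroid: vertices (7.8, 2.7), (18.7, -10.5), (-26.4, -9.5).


Centroid = ((x_A+x_B+x_C)/3, (y_A+y_B+y_C)/3)
= ((7.8+18.7+(-26.4))/3, (2.7+(-10.5)+(-9.5))/3)
= (0.0333, -5.7667)

(0.0333, -5.7667)


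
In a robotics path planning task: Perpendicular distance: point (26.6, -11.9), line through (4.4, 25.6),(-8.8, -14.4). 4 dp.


|cross product| = 1383
|line direction| = sqrt(1774.24) = 42.1217
Distance = 1383/sqrt(1774.24) = 32.8334

32.8334


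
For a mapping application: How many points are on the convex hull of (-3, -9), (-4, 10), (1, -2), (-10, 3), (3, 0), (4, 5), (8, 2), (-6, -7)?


Convex hull vertices (CCW): (-10, 3), (-6, -7), (-3, -9), (8, 2), (4, 5), (-4, 10)
Count = 6

6


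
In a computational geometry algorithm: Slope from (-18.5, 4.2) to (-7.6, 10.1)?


slope = (y2-y1)/(x2-x1) = (10.1-4.2)/((-7.6)-(-18.5)) = 5.9/10.9 = 0.5413

0.5413


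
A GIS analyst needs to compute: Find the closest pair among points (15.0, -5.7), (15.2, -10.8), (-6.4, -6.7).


d(P0,P1) = 5.1039, d(P0,P2) = 21.4234, d(P1,P2) = 21.9857
Closest: P0 and P1

Closest pair: (15.0, -5.7) and (15.2, -10.8), distance = 5.1039


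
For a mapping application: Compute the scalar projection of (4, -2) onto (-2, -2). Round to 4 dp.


u.v = -4, |v| = sqrt(8) = 2.8284
Scalar projection = u.v / |v| = -4 / sqrt(8) = -1.4142

-1.4142


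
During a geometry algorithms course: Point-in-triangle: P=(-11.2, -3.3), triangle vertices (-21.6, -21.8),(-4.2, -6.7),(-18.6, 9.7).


Cross products: AB x AP = 164.86, BC x BP = 65.84, CA x CP = 272.1
All same sign? yes

Yes, inside


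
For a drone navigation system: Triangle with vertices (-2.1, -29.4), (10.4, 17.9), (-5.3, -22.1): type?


Side lengths squared: AB^2=2393.54, BC^2=1846.49, CA^2=63.53
Sorted: [63.53, 1846.49, 2393.54]
By sides: Scalene, By angles: Obtuse

Scalene, Obtuse


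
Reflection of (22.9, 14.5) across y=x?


Reflection over y=x: (x,y) -> (y,x)
(22.9, 14.5) -> (14.5, 22.9)

(14.5, 22.9)


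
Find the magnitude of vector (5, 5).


|u| = sqrt(5^2 + 5^2) = sqrt(50) = 7.0711

7.0711


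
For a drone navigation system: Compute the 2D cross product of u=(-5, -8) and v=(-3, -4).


u x v = u_x*v_y - u_y*v_x = (-5)*(-4) - (-8)*(-3)
= 20 - 24 = -4

-4


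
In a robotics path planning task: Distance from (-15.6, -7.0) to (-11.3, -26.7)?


dx=4.3, dy=-19.7
d^2 = 4.3^2 + (-19.7)^2 = 406.58
d = sqrt(406.58) = 20.1638

20.1638


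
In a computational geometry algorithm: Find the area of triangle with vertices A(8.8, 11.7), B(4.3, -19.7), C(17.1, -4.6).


Area = |x_A(y_B-y_C) + x_B(y_C-y_A) + x_C(y_A-y_B)|/2
= |(-132.88) + (-70.09) + 536.94|/2
= 333.97/2 = 166.985

166.985


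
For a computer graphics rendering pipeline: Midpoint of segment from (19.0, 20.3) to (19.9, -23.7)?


M = ((19+19.9)/2, (20.3+(-23.7))/2)
= (19.45, -1.7)

(19.45, -1.7)


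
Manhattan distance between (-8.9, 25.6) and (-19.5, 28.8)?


|(-8.9)-(-19.5)| + |25.6-28.8| = 10.6 + 3.2 = 13.8

13.8


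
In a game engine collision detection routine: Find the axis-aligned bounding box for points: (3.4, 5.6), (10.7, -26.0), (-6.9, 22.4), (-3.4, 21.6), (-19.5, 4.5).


x range: [-19.5, 10.7]
y range: [-26, 22.4]
Bounding box: (-19.5,-26) to (10.7,22.4)

(-19.5,-26) to (10.7,22.4)


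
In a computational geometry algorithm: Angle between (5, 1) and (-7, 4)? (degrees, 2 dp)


u.v = -31, |u| = sqrt(26) = 5.099, |v| = sqrt(65) = 8.0623
cos(theta) = u.v/(|u||v|) = -31/sqrt(1690) = -0.754082
theta = acos(-0.754082) = 138.95 degrees

138.95 degrees


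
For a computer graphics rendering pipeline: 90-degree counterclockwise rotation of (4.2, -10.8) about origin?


90° CCW: (x,y) -> (-y, x)
(4.2,-10.8) -> (10.8, 4.2)

(10.8, 4.2)


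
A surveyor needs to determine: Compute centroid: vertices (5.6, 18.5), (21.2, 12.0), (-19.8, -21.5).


Centroid = ((x_A+x_B+x_C)/3, (y_A+y_B+y_C)/3)
= ((5.6+21.2+(-19.8))/3, (18.5+12+(-21.5))/3)
= (2.3333, 3)

(2.3333, 3)


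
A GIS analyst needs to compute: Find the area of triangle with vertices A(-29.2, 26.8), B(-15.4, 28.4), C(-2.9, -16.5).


Area = |x_A(y_B-y_C) + x_B(y_C-y_A) + x_C(y_A-y_B)|/2
= |(-1311.08) + 666.82 + 4.64|/2
= 639.62/2 = 319.81

319.81


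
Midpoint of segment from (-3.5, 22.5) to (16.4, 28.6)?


M = (((-3.5)+16.4)/2, (22.5+28.6)/2)
= (6.45, 25.55)

(6.45, 25.55)


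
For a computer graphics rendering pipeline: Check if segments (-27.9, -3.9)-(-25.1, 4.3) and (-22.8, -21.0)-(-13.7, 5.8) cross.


Cross products: d1=292.29, d2=291.87, d3=-89.7, d4=-89.28
d1*d2 < 0 and d3*d4 < 0? no

No, they don't intersect


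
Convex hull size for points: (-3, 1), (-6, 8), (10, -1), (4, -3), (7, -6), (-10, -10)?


Convex hull vertices (CCW): (-10, -10), (7, -6), (10, -1), (-6, 8)
Count = 4

4


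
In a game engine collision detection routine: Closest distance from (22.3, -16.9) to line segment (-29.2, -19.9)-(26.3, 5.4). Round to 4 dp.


Project P onto AB: t = 0.7887 (clamped to [0,1])
Closest point on segment: (14.5716, 0.0536)
Distance: 18.632

18.632


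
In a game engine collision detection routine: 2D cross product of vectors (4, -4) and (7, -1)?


u x v = u_x*v_y - u_y*v_x = 4*(-1) - (-4)*7
= (-4) - (-28) = 24

24


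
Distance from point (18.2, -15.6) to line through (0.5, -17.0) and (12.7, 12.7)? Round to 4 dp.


|cross product| = 508.61
|line direction| = sqrt(1030.93) = 32.1081
Distance = 508.61/sqrt(1030.93) = 15.8406

15.8406


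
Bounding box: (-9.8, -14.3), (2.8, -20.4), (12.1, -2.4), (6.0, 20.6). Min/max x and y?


x range: [-9.8, 12.1]
y range: [-20.4, 20.6]
Bounding box: (-9.8,-20.4) to (12.1,20.6)

(-9.8,-20.4) to (12.1,20.6)


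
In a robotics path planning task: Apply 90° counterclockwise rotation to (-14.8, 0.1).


90° CCW: (x,y) -> (-y, x)
(-14.8,0.1) -> (-0.1, -14.8)

(-0.1, -14.8)


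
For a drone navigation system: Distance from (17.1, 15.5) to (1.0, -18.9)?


dx=-16.1, dy=-34.4
d^2 = (-16.1)^2 + (-34.4)^2 = 1442.57
d = sqrt(1442.57) = 37.9812

37.9812


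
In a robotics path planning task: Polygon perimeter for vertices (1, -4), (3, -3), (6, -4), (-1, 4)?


Sides: (1, -4)->(3, -3): sqrt(5) = 2.236068, (3, -3)->(6, -4): sqrt(10) = 3.162278, (6, -4)->(-1, 4): sqrt(113) = 10.630146, (-1, 4)->(1, -4): sqrt(68) = 8.246211
Sum = 24.274703
Perimeter = 24.2747

24.2747


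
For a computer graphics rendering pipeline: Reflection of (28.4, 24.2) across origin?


Reflection over origin: (x,y) -> (-x,-y)
(28.4, 24.2) -> (-28.4, -24.2)

(-28.4, -24.2)


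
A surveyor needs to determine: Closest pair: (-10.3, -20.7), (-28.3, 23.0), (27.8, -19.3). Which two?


d(P0,P1) = 47.2619, d(P0,P2) = 38.1257, d(P1,P2) = 70.2602
Closest: P0 and P2

Closest pair: (-10.3, -20.7) and (27.8, -19.3), distance = 38.1257


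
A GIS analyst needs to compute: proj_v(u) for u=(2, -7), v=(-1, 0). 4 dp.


u.v = -2, |v| = sqrt(1) = 1
Scalar projection = u.v / |v| = -2 / sqrt(1) = -2

-2


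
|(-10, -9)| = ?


|u| = sqrt((-10)^2 + (-9)^2) = sqrt(181) = 13.4536

13.4536


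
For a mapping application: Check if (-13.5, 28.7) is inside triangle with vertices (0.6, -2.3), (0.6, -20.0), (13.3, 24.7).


Cross products: AB x AP = -249.57, BC x BP = 1248.76, CA x CP = -774.4
All same sign? no

No, outside


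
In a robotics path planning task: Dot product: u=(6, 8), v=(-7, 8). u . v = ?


u . v = u_x*v_x + u_y*v_y = 6*(-7) + 8*8
= (-42) + 64 = 22

22


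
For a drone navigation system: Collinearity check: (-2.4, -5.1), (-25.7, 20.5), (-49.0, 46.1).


Cross product: ((-25.7)-(-2.4))*(46.1-(-5.1)) - (20.5-(-5.1))*((-49)-(-2.4))
= 0

Yes, collinear


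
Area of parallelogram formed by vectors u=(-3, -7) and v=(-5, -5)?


|u x v| = |(-3)*(-5) - (-7)*(-5)|
= |15 - 35| = 20

20


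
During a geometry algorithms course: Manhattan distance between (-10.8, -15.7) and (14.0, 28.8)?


|(-10.8)-14| + |(-15.7)-28.8| = 24.8 + 44.5 = 69.3

69.3


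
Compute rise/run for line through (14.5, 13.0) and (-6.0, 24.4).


slope = (y2-y1)/(x2-x1) = (24.4-13)/((-6)-14.5) = 11.4/(-20.5) = -0.5561

-0.5561


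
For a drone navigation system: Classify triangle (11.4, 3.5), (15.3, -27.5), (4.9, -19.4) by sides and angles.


Side lengths squared: AB^2=976.21, BC^2=173.77, CA^2=566.66
Sorted: [173.77, 566.66, 976.21]
By sides: Scalene, By angles: Obtuse

Scalene, Obtuse


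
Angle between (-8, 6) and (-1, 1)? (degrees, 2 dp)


u.v = 14, |u| = sqrt(100) = 10, |v| = sqrt(2) = 1.4142
cos(theta) = u.v/(|u||v|) = 14/sqrt(200) = 0.989949
theta = acos(0.989949) = 8.13 degrees

8.13 degrees


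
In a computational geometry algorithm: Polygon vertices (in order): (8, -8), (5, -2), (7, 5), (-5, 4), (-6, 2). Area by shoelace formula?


Shoelace sum: (8*(-2) - 5*(-8)) + (5*5 - 7*(-2)) + (7*4 - (-5)*5) + ((-5)*2 - (-6)*4) + ((-6)*(-8) - 8*2)
= 162
Area = |162|/2 = 81

81


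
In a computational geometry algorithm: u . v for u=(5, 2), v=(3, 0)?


u . v = u_x*v_x + u_y*v_y = 5*3 + 2*0
= 15 + 0 = 15

15


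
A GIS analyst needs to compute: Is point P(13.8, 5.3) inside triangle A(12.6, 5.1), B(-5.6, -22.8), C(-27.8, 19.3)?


Cross products: AB x AP = 29.84, BC x BP = -1440.56, CA x CP = 25.12
All same sign? no

No, outside


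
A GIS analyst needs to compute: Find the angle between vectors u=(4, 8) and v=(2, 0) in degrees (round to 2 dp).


u.v = 8, |u| = sqrt(80) = 8.9443, |v| = sqrt(4) = 2
cos(theta) = u.v/(|u||v|) = 8/sqrt(320) = 0.447214
theta = acos(0.447214) = 63.43 degrees

63.43 degrees


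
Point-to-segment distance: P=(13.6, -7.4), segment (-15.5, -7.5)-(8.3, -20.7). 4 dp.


Project P onto AB: t = 0.9333 (clamped to [0,1])
Closest point on segment: (6.712, -19.8193)
Distance: 14.2015

14.2015


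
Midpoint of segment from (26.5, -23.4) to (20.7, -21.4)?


M = ((26.5+20.7)/2, ((-23.4)+(-21.4))/2)
= (23.6, -22.4)

(23.6, -22.4)


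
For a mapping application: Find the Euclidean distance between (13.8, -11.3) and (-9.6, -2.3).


dx=-23.4, dy=9
d^2 = (-23.4)^2 + 9^2 = 628.56
d = sqrt(628.56) = 25.0711

25.0711


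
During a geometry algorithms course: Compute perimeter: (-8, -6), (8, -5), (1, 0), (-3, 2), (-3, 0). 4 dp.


Sides: (-8, -6)->(8, -5): sqrt(257) = 16.03122, (8, -5)->(1, 0): sqrt(74) = 8.602325, (1, 0)->(-3, 2): sqrt(20) = 4.472136, (-3, 2)->(-3, 0): sqrt(4) = 2, (-3, 0)->(-8, -6): sqrt(61) = 7.81025
Sum = 38.915931
Perimeter = 38.9159

38.9159


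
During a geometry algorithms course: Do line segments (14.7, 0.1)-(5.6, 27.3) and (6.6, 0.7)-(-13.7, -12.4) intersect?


Cross products: d1=118.29, d2=-553.08, d3=214.86, d4=886.23
d1*d2 < 0 and d3*d4 < 0? no

No, they don't intersect


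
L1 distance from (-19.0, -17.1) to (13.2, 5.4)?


|(-19)-13.2| + |(-17.1)-5.4| = 32.2 + 22.5 = 54.7

54.7


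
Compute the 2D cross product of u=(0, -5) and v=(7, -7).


u x v = u_x*v_y - u_y*v_x = 0*(-7) - (-5)*7
= 0 - (-35) = 35

35


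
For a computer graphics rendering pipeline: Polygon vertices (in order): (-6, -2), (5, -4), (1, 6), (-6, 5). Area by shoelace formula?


Shoelace sum: ((-6)*(-4) - 5*(-2)) + (5*6 - 1*(-4)) + (1*5 - (-6)*6) + ((-6)*(-2) - (-6)*5)
= 151
Area = |151|/2 = 75.5

75.5


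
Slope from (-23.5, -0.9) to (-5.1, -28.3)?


slope = (y2-y1)/(x2-x1) = ((-28.3)-(-0.9))/((-5.1)-(-23.5)) = (-27.4)/18.4 = -1.4891

-1.4891


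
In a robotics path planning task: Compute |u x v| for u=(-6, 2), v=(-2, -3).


|u x v| = |(-6)*(-3) - 2*(-2)|
= |18 - (-4)| = 22

22


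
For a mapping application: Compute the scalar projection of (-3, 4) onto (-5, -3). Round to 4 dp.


u.v = 3, |v| = sqrt(34) = 5.831
Scalar projection = u.v / |v| = 3 / sqrt(34) = 0.5145

0.5145


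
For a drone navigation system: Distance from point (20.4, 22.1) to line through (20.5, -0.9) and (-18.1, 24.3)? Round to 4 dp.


|cross product| = 885.28
|line direction| = sqrt(2125) = 46.0977
Distance = 885.28/sqrt(2125) = 19.2044

19.2044


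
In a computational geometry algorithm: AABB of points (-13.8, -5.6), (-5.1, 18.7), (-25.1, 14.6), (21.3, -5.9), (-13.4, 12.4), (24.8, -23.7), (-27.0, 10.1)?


x range: [-27, 24.8]
y range: [-23.7, 18.7]
Bounding box: (-27,-23.7) to (24.8,18.7)

(-27,-23.7) to (24.8,18.7)


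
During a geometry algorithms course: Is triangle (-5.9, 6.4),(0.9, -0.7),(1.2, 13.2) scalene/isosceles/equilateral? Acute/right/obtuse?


Side lengths squared: AB^2=96.65, BC^2=193.3, CA^2=96.65
Sorted: [96.65, 96.65, 193.3]
By sides: Isosceles, By angles: Right

Isosceles, Right


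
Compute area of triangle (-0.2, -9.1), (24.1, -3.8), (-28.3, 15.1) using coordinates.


Area = |x_A(y_B-y_C) + x_B(y_C-y_A) + x_C(y_A-y_B)|/2
= |3.78 + 583.22 + 149.99|/2
= 736.99/2 = 368.495

368.495


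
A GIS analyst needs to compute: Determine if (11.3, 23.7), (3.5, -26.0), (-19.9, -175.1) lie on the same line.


Cross product: (3.5-11.3)*((-175.1)-23.7) - ((-26)-23.7)*((-19.9)-11.3)
= 0

Yes, collinear


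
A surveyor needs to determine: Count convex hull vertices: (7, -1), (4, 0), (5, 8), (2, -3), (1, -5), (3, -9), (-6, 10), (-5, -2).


Convex hull vertices (CCW): (-6, 10), (-5, -2), (3, -9), (7, -1), (5, 8)
Count = 5

5


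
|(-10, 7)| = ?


|u| = sqrt((-10)^2 + 7^2) = sqrt(149) = 12.2066

12.2066


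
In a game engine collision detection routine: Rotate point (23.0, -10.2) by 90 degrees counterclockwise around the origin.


90° CCW: (x,y) -> (-y, x)
(23,-10.2) -> (10.2, 23)

(10.2, 23)


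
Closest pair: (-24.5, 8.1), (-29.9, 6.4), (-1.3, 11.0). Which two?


d(P0,P1) = 5.6613, d(P0,P2) = 23.3805, d(P1,P2) = 28.9676
Closest: P0 and P1

Closest pair: (-24.5, 8.1) and (-29.9, 6.4), distance = 5.6613


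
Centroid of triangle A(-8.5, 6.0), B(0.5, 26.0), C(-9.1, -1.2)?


Centroid = ((x_A+x_B+x_C)/3, (y_A+y_B+y_C)/3)
= (((-8.5)+0.5+(-9.1))/3, (6+26+(-1.2))/3)
= (-5.7, 10.2667)

(-5.7, 10.2667)


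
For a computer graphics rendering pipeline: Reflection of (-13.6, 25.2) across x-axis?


Reflection over x-axis: (x,y) -> (x,-y)
(-13.6, 25.2) -> (-13.6, -25.2)

(-13.6, -25.2)


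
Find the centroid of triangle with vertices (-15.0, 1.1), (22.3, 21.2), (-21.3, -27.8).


Centroid = ((x_A+x_B+x_C)/3, (y_A+y_B+y_C)/3)
= (((-15)+22.3+(-21.3))/3, (1.1+21.2+(-27.8))/3)
= (-4.6667, -1.8333)

(-4.6667, -1.8333)


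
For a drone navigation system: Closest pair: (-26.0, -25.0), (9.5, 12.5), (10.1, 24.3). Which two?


d(P0,P1) = 51.6382, d(P0,P2) = 61.104, d(P1,P2) = 11.8152
Closest: P1 and P2

Closest pair: (9.5, 12.5) and (10.1, 24.3), distance = 11.8152


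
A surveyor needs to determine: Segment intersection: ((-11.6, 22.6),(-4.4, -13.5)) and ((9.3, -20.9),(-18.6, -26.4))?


Cross products: d1=-1328.6, d2=-281.81, d3=441.29, d4=-605.5
d1*d2 < 0 and d3*d4 < 0? no

No, they don't intersect


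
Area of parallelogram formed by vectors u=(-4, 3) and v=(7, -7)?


|u x v| = |(-4)*(-7) - 3*7|
= |28 - 21| = 7

7


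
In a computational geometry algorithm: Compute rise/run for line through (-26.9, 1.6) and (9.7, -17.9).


slope = (y2-y1)/(x2-x1) = ((-17.9)-1.6)/(9.7-(-26.9)) = (-19.5)/36.6 = -0.5328

-0.5328


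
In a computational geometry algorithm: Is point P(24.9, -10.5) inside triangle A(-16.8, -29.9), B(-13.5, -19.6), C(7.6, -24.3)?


Cross products: AB x AP = -365.49, BC x BP = 372.49, CA x CP = -239.84
All same sign? no

No, outside


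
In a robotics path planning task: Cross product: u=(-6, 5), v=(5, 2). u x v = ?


u x v = u_x*v_y - u_y*v_x = (-6)*2 - 5*5
= (-12) - 25 = -37

-37


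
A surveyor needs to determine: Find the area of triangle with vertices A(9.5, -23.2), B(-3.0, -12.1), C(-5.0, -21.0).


Area = |x_A(y_B-y_C) + x_B(y_C-y_A) + x_C(y_A-y_B)|/2
= |84.55 + (-6.6) + 55.5|/2
= 133.45/2 = 66.725

66.725


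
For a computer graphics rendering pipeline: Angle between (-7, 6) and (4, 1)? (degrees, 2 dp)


u.v = -22, |u| = sqrt(85) = 9.2195, |v| = sqrt(17) = 4.1231
cos(theta) = u.v/(|u||v|) = -22/sqrt(1445) = -0.578747
theta = acos(-0.578747) = 125.36 degrees

125.36 degrees


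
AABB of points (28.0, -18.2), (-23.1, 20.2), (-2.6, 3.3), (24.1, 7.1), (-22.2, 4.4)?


x range: [-23.1, 28]
y range: [-18.2, 20.2]
Bounding box: (-23.1,-18.2) to (28,20.2)

(-23.1,-18.2) to (28,20.2)


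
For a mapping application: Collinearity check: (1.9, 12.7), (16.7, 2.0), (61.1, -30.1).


Cross product: (16.7-1.9)*((-30.1)-12.7) - (2-12.7)*(61.1-1.9)
= 0

Yes, collinear


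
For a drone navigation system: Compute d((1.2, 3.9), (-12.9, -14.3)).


dx=-14.1, dy=-18.2
d^2 = (-14.1)^2 + (-18.2)^2 = 530.05
d = sqrt(530.05) = 23.0228

23.0228


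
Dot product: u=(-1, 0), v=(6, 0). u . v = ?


u . v = u_x*v_x + u_y*v_y = (-1)*6 + 0*0
= (-6) + 0 = -6

-6


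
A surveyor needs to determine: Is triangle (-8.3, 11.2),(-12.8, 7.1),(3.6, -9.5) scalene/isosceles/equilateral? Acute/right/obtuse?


Side lengths squared: AB^2=37.06, BC^2=544.52, CA^2=570.1
Sorted: [37.06, 544.52, 570.1]
By sides: Scalene, By angles: Acute

Scalene, Acute


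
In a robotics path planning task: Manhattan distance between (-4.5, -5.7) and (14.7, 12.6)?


|(-4.5)-14.7| + |(-5.7)-12.6| = 19.2 + 18.3 = 37.5

37.5


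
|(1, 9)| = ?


|u| = sqrt(1^2 + 9^2) = sqrt(82) = 9.0554

9.0554


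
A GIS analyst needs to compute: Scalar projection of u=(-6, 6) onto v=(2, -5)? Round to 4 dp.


u.v = -42, |v| = sqrt(29) = 5.3852
Scalar projection = u.v / |v| = -42 / sqrt(29) = -7.7992

-7.7992


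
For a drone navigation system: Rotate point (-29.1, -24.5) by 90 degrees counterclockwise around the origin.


90° CCW: (x,y) -> (-y, x)
(-29.1,-24.5) -> (24.5, -29.1)

(24.5, -29.1)


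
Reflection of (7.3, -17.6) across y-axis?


Reflection over y-axis: (x,y) -> (-x,y)
(7.3, -17.6) -> (-7.3, -17.6)

(-7.3, -17.6)


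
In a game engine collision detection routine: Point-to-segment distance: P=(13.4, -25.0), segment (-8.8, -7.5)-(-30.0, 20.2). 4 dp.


Project P onto AB: t = 0 (clamped to [0,1])
Closest point on segment: (-8.8, -7.5)
Distance: 28.2682

28.2682


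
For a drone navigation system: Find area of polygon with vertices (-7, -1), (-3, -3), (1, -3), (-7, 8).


Shoelace sum: ((-7)*(-3) - (-3)*(-1)) + ((-3)*(-3) - 1*(-3)) + (1*8 - (-7)*(-3)) + ((-7)*(-1) - (-7)*8)
= 80
Area = |80|/2 = 40

40


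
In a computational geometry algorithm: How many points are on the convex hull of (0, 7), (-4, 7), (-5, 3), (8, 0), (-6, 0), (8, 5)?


Convex hull vertices (CCW): (-6, 0), (8, 0), (8, 5), (0, 7), (-4, 7)
Count = 5

5


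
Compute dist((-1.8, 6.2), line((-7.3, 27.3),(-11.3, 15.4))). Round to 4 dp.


|cross product| = 149.85
|line direction| = sqrt(157.61) = 12.5543
Distance = 149.85/sqrt(157.61) = 11.9362

11.9362


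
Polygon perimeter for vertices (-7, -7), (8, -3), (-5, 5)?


Sides: (-7, -7)->(8, -3): sqrt(241) = 15.524175, (8, -3)->(-5, 5): sqrt(233) = 15.264338, (-5, 5)->(-7, -7): sqrt(148) = 12.165525
Sum = 42.954038
Perimeter = 42.954

42.954


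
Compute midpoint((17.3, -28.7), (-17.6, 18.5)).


M = ((17.3+(-17.6))/2, ((-28.7)+18.5)/2)
= (-0.15, -5.1)

(-0.15, -5.1)


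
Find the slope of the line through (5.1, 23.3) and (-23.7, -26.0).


slope = (y2-y1)/(x2-x1) = ((-26)-23.3)/((-23.7)-5.1) = (-49.3)/(-28.8) = 1.7118

1.7118


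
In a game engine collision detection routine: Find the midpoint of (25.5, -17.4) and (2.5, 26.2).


M = ((25.5+2.5)/2, ((-17.4)+26.2)/2)
= (14, 4.4)

(14, 4.4)


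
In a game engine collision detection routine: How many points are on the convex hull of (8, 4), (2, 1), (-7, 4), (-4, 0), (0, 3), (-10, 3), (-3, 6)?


Convex hull vertices (CCW): (-10, 3), (-4, 0), (2, 1), (8, 4), (-3, 6)
Count = 5

5


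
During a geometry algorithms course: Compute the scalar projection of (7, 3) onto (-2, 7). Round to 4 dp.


u.v = 7, |v| = sqrt(53) = 7.2801
Scalar projection = u.v / |v| = 7 / sqrt(53) = 0.9615

0.9615


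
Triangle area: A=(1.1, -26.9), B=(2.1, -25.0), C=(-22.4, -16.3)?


Area = |x_A(y_B-y_C) + x_B(y_C-y_A) + x_C(y_A-y_B)|/2
= |(-9.57) + 22.26 + 42.56|/2
= 55.25/2 = 27.625

27.625


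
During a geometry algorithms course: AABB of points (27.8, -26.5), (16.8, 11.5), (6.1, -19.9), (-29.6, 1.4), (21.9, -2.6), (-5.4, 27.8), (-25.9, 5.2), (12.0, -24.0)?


x range: [-29.6, 27.8]
y range: [-26.5, 27.8]
Bounding box: (-29.6,-26.5) to (27.8,27.8)

(-29.6,-26.5) to (27.8,27.8)


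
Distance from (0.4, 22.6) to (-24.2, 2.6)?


dx=-24.6, dy=-20
d^2 = (-24.6)^2 + (-20)^2 = 1005.16
d = sqrt(1005.16) = 31.7043

31.7043


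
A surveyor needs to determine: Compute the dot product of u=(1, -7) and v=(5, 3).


u . v = u_x*v_x + u_y*v_y = 1*5 + (-7)*3
= 5 + (-21) = -16

-16


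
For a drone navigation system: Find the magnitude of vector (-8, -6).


|u| = sqrt((-8)^2 + (-6)^2) = sqrt(100) = 10

10


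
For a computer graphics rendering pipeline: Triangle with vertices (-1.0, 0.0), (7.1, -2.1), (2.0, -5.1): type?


Side lengths squared: AB^2=70.02, BC^2=35.01, CA^2=35.01
Sorted: [35.01, 35.01, 70.02]
By sides: Isosceles, By angles: Right

Isosceles, Right


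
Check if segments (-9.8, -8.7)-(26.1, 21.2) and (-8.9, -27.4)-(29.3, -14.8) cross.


Cross products: d1=725.68, d2=1415.52, d3=-698.24, d4=-1388.08
d1*d2 < 0 and d3*d4 < 0? no

No, they don't intersect


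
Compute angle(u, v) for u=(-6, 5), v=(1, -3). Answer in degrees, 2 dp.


u.v = -21, |u| = sqrt(61) = 7.8102, |v| = sqrt(10) = 3.1623
cos(theta) = u.v/(|u||v|) = -21/sqrt(610) = -0.850265
theta = acos(-0.850265) = 148.24 degrees

148.24 degrees


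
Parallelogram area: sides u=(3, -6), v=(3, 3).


|u x v| = |3*3 - (-6)*3|
= |9 - (-18)| = 27

27


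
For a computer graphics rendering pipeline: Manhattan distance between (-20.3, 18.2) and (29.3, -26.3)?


|(-20.3)-29.3| + |18.2-(-26.3)| = 49.6 + 44.5 = 94.1

94.1


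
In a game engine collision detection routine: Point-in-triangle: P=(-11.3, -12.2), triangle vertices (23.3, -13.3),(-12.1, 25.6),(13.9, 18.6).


Cross products: AB x AP = 1307, BC x BP = -977.2, CA x CP = -1093.4
All same sign? no

No, outside


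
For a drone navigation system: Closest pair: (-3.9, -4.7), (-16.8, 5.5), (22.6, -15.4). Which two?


d(P0,P1) = 16.4454, d(P0,P2) = 28.5787, d(P1,P2) = 44.6001
Closest: P0 and P1

Closest pair: (-3.9, -4.7) and (-16.8, 5.5), distance = 16.4454


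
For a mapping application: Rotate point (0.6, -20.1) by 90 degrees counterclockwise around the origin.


90° CCW: (x,y) -> (-y, x)
(0.6,-20.1) -> (20.1, 0.6)

(20.1, 0.6)


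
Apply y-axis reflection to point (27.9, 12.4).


Reflection over y-axis: (x,y) -> (-x,y)
(27.9, 12.4) -> (-27.9, 12.4)

(-27.9, 12.4)


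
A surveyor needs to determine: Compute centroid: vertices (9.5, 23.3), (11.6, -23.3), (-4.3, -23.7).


Centroid = ((x_A+x_B+x_C)/3, (y_A+y_B+y_C)/3)
= ((9.5+11.6+(-4.3))/3, (23.3+(-23.3)+(-23.7))/3)
= (5.6, -7.9)

(5.6, -7.9)


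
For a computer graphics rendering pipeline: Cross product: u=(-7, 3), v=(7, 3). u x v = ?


u x v = u_x*v_y - u_y*v_x = (-7)*3 - 3*7
= (-21) - 21 = -42

-42


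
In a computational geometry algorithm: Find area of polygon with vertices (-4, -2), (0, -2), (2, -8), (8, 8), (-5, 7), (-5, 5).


Shoelace sum: ((-4)*(-2) - 0*(-2)) + (0*(-8) - 2*(-2)) + (2*8 - 8*(-8)) + (8*7 - (-5)*8) + ((-5)*5 - (-5)*7) + ((-5)*(-2) - (-4)*5)
= 228
Area = |228|/2 = 114

114


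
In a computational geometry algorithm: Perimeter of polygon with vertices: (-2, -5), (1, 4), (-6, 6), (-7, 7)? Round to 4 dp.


Sides: (-2, -5)->(1, 4): sqrt(90) = 9.486833, (1, 4)->(-6, 6): sqrt(53) = 7.28011, (-6, 6)->(-7, 7): sqrt(2) = 1.414214, (-7, 7)->(-2, -5): sqrt(169) = 13
Sum = 31.181157
Perimeter = 31.1812

31.1812


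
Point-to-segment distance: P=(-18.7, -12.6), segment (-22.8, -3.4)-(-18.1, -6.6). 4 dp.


Project P onto AB: t = 1 (clamped to [0,1])
Closest point on segment: (-18.1, -6.6)
Distance: 6.0299

6.0299


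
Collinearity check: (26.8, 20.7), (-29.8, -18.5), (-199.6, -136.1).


Cross product: ((-29.8)-26.8)*((-136.1)-20.7) - ((-18.5)-20.7)*((-199.6)-26.8)
= 0

Yes, collinear


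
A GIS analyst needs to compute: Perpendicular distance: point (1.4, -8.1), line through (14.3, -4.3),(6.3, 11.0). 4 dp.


|cross product| = 227.77
|line direction| = sqrt(298.09) = 17.2653
Distance = 227.77/sqrt(298.09) = 13.1924

13.1924


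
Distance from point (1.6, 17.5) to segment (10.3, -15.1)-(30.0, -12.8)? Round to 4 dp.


Project P onto AB: t = 0 (clamped to [0,1])
Closest point on segment: (10.3, -15.1)
Distance: 33.7409

33.7409


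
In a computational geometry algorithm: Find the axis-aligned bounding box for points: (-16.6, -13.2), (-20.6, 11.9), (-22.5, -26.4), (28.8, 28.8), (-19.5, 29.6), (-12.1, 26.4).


x range: [-22.5, 28.8]
y range: [-26.4, 29.6]
Bounding box: (-22.5,-26.4) to (28.8,29.6)

(-22.5,-26.4) to (28.8,29.6)


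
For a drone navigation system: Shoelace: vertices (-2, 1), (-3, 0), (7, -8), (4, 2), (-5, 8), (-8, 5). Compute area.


Shoelace sum: ((-2)*0 - (-3)*1) + ((-3)*(-8) - 7*0) + (7*2 - 4*(-8)) + (4*8 - (-5)*2) + ((-5)*5 - (-8)*8) + ((-8)*1 - (-2)*5)
= 156
Area = |156|/2 = 78

78


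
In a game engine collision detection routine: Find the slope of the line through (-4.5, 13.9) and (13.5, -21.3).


slope = (y2-y1)/(x2-x1) = ((-21.3)-13.9)/(13.5-(-4.5)) = (-35.2)/18 = -1.9556

-1.9556


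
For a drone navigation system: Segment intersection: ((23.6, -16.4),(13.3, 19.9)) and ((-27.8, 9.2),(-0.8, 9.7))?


Cross products: d1=-716.9, d2=268.35, d3=1602.14, d4=616.89
d1*d2 < 0 and d3*d4 < 0? no

No, they don't intersect


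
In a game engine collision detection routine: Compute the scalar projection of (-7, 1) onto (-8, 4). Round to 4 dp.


u.v = 60, |v| = sqrt(80) = 8.9443
Scalar projection = u.v / |v| = 60 / sqrt(80) = 6.7082

6.7082


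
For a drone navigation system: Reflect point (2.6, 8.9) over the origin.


Reflection over origin: (x,y) -> (-x,-y)
(2.6, 8.9) -> (-2.6, -8.9)

(-2.6, -8.9)


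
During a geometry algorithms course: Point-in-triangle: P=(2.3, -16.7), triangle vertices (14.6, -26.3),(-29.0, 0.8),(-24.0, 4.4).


Cross products: AB x AP = -85.23, BC x BP = -200.18, CA x CP = -7.05
All same sign? yes

Yes, inside


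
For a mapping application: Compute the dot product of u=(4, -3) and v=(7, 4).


u . v = u_x*v_x + u_y*v_y = 4*7 + (-3)*4
= 28 + (-12) = 16

16


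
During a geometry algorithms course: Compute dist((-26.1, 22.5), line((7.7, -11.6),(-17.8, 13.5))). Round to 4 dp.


|cross product| = 21.17
|line direction| = sqrt(1280.26) = 35.7807
Distance = 21.17/sqrt(1280.26) = 0.5917

0.5917


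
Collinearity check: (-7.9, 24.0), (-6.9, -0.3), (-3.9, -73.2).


Cross product: ((-6.9)-(-7.9))*((-73.2)-24) - ((-0.3)-24)*((-3.9)-(-7.9))
= 0

Yes, collinear


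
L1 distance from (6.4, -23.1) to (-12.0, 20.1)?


|6.4-(-12)| + |(-23.1)-20.1| = 18.4 + 43.2 = 61.6

61.6


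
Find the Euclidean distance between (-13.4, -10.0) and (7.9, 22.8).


dx=21.3, dy=32.8
d^2 = 21.3^2 + 32.8^2 = 1529.53
d = sqrt(1529.53) = 39.1092

39.1092


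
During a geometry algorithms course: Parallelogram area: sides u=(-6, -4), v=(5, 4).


|u x v| = |(-6)*4 - (-4)*5|
= |(-24) - (-20)| = 4

4


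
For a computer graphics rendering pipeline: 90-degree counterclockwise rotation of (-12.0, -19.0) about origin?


90° CCW: (x,y) -> (-y, x)
(-12,-19) -> (19, -12)

(19, -12)


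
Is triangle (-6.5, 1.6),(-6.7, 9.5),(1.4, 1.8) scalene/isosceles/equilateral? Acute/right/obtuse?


Side lengths squared: AB^2=62.45, BC^2=124.9, CA^2=62.45
Sorted: [62.45, 62.45, 124.9]
By sides: Isosceles, By angles: Right

Isosceles, Right


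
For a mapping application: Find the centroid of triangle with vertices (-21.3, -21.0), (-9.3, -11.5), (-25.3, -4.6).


Centroid = ((x_A+x_B+x_C)/3, (y_A+y_B+y_C)/3)
= (((-21.3)+(-9.3)+(-25.3))/3, ((-21)+(-11.5)+(-4.6))/3)
= (-18.6333, -12.3667)

(-18.6333, -12.3667)


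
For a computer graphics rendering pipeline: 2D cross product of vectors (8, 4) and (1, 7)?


u x v = u_x*v_y - u_y*v_x = 8*7 - 4*1
= 56 - 4 = 52

52


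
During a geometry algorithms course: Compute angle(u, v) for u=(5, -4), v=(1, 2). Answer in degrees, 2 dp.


u.v = -3, |u| = sqrt(41) = 6.4031, |v| = sqrt(5) = 2.2361
cos(theta) = u.v/(|u||v|) = -3/sqrt(205) = -0.209529
theta = acos(-0.209529) = 102.09 degrees

102.09 degrees


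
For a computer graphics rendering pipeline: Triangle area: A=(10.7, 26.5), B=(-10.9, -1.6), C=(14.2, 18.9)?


Area = |x_A(y_B-y_C) + x_B(y_C-y_A) + x_C(y_A-y_B)|/2
= |(-219.35) + 82.84 + 399.02|/2
= 262.51/2 = 131.255

131.255


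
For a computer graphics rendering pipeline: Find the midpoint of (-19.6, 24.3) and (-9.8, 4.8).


M = (((-19.6)+(-9.8))/2, (24.3+4.8)/2)
= (-14.7, 14.55)

(-14.7, 14.55)


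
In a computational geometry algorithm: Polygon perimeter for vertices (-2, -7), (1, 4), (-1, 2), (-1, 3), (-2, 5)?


Sides: (-2, -7)->(1, 4): sqrt(130) = 11.401754, (1, 4)->(-1, 2): sqrt(8) = 2.828427, (-1, 2)->(-1, 3): sqrt(1) = 1, (-1, 3)->(-2, 5): sqrt(5) = 2.236068, (-2, 5)->(-2, -7): sqrt(144) = 12
Sum = 29.466249
Perimeter = 29.4662

29.4662


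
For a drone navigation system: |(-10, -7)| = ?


|u| = sqrt((-10)^2 + (-7)^2) = sqrt(149) = 12.2066

12.2066


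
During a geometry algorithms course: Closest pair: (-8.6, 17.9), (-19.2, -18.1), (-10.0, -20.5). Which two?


d(P0,P1) = 37.5281, d(P0,P2) = 38.4255, d(P1,P2) = 9.5079
Closest: P1 and P2

Closest pair: (-19.2, -18.1) and (-10.0, -20.5), distance = 9.5079


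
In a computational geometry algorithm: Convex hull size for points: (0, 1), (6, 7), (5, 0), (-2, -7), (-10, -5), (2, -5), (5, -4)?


Convex hull vertices (CCW): (-10, -5), (-2, -7), (5, -4), (6, 7)
Count = 4

4


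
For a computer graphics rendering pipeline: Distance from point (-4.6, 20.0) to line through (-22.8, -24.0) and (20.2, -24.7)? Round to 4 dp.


|cross product| = 1904.74
|line direction| = sqrt(1849.49) = 43.0057
Distance = 1904.74/sqrt(1849.49) = 44.2904

44.2904


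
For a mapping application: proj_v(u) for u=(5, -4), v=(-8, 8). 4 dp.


u.v = -72, |v| = sqrt(128) = 11.3137
Scalar projection = u.v / |v| = -72 / sqrt(128) = -6.364

-6.364


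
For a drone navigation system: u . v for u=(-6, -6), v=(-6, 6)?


u . v = u_x*v_x + u_y*v_y = (-6)*(-6) + (-6)*6
= 36 + (-36) = 0

0


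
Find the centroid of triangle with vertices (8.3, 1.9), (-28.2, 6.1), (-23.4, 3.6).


Centroid = ((x_A+x_B+x_C)/3, (y_A+y_B+y_C)/3)
= ((8.3+(-28.2)+(-23.4))/3, (1.9+6.1+3.6)/3)
= (-14.4333, 3.8667)

(-14.4333, 3.8667)


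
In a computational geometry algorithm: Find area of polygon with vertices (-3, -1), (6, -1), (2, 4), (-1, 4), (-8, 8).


Shoelace sum: ((-3)*(-1) - 6*(-1)) + (6*4 - 2*(-1)) + (2*4 - (-1)*4) + ((-1)*8 - (-8)*4) + ((-8)*(-1) - (-3)*8)
= 103
Area = |103|/2 = 51.5

51.5


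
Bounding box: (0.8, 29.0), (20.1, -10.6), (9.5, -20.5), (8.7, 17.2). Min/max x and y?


x range: [0.8, 20.1]
y range: [-20.5, 29]
Bounding box: (0.8,-20.5) to (20.1,29)

(0.8,-20.5) to (20.1,29)


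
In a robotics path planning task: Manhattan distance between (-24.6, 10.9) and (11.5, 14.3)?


|(-24.6)-11.5| + |10.9-14.3| = 36.1 + 3.4 = 39.5

39.5


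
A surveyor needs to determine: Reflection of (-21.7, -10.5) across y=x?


Reflection over y=x: (x,y) -> (y,x)
(-21.7, -10.5) -> (-10.5, -21.7)

(-10.5, -21.7)


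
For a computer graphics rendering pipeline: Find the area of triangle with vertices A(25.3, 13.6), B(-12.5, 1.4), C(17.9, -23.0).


Area = |x_A(y_B-y_C) + x_B(y_C-y_A) + x_C(y_A-y_B)|/2
= |617.32 + 457.5 + 218.38|/2
= 1293.2/2 = 646.6

646.6


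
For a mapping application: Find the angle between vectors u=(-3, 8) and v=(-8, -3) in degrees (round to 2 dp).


u.v = 0, |u| = sqrt(73) = 8.544, |v| = sqrt(73) = 8.544
cos(theta) = u.v/(|u||v|) = 0/sqrt(5329) = 0
theta = acos(0) = 90 degrees

90 degrees


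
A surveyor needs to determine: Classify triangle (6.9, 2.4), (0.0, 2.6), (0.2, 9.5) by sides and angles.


Side lengths squared: AB^2=47.65, BC^2=47.65, CA^2=95.3
Sorted: [47.65, 47.65, 95.3]
By sides: Isosceles, By angles: Right

Isosceles, Right


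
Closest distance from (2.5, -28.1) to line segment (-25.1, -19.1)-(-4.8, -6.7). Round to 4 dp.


Project P onto AB: t = 0.7929 (clamped to [0,1])
Closest point on segment: (-9.0035, -9.2677)
Distance: 22.0678

22.0678


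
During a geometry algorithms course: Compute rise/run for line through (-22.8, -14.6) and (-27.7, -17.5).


slope = (y2-y1)/(x2-x1) = ((-17.5)-(-14.6))/((-27.7)-(-22.8)) = (-2.9)/(-4.9) = 0.5918

0.5918


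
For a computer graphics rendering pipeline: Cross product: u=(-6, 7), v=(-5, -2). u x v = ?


u x v = u_x*v_y - u_y*v_x = (-6)*(-2) - 7*(-5)
= 12 - (-35) = 47

47


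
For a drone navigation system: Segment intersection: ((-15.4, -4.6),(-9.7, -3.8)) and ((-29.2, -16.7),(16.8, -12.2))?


Cross products: d1=494.5, d2=505.65, d3=-57.93, d4=-69.08
d1*d2 < 0 and d3*d4 < 0? no

No, they don't intersect
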